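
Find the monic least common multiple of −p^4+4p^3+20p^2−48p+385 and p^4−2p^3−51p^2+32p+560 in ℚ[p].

Apply the Euclidean algorithm:
  −p^4+4p^3+20p^2−48p+385 = (−1)(p^4−2p^3−51p^2+32p+560) + (2p^3−31p^2−16p+945)
  p^4−2p^3−51p^2+32p+560 = ((1/2)p+27/4)(2p^3−31p^2−16p+945) + ((665/4)p^2−(665/2)p−23275/4)
  2p^3−31p^2−16p+945 = ((8/665)p−108/665)((665/4)p^2−(665/2)p−23275/4) + (0)
Last nonzero remainder: (665/4)p^2−(665/2)p−23275/4. Dividing through by 665/4 gives the monic gcd p^2−2p−35.
Then lcm(f, g) = f·g / gcd(f, g); expanding and making the result monic gives the answer.

p^6−4p^5−36p^4+112p^3−65p^2−768p+6160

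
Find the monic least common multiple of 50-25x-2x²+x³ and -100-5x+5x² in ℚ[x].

By polynomial division,
  x³-2x²-25x+50 = ((1/5)x-1/5)(5x²-5x-100) + (-6x+30)
  5x²-5x-100 = (-(5/6)x-10/3)(-6x+30) + (0)
Last nonzero remainder: -6x+30. Dividing through by -6 gives the monic gcd x-5.
Then lcm(f, g) = f·g / gcd(f, g); expanding and making the result monic gives the answer.

200-50x-33x²+2x³+x⁴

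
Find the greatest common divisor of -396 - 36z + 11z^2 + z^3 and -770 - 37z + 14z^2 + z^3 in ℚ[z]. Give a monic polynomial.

11 + z

By polynomial division,
  z^3 + 11z^2 - 36z - 396 = (z^3 + 14z^2 - 37z - 770) + (-3z^2 + z + 374)
  z^3 + 14z^2 - 37z - 770 = (-(1/3)z - 43/9)(-3z^2 + z + 374) + ((832/9)z + 9152/9)
  -3z^2 + z + 374 = (-(27/832)z + 153/416)((832/9)z + 9152/9) + (0)
Last nonzero remainder: (832/9)z + 9152/9. Dividing through by 832/9 gives the monic gcd z + 11.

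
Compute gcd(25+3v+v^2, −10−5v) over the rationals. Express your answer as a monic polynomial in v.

1

Repeated division with remainder:
  v^2+3v+25 = (−(1/5)v−1/5)(−5v−10) + (23)
  −5v−10 = (−(5/23)v−10/23)(23) + (0)
The last nonzero remainder is the constant 23, so the polynomials are coprime and gcd = 1.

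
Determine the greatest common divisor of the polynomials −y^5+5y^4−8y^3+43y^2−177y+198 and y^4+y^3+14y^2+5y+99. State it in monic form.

Repeated division with remainder:
  −y^5+5y^4−8y^3+43y^2−177y+198 = (−y+6)(y^4+y^3+14y^2+5y+99) + (−36y^2−108y−396)
  y^4+y^3+14y^2+5y+99 = (−(1/36)y^2+(1/18)y−1/4)(−36y^2−108y−396) + (0)
Last nonzero remainder: −36y^2−108y−396. Dividing through by −36 gives the monic gcd y^2+3y+11.

y^2+3y+11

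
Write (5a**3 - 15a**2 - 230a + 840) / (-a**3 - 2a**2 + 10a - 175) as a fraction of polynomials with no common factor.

(-5a**2 + 50a - 120)/(a**2 - 5a + 25)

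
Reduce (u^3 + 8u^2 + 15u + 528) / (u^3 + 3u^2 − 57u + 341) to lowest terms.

(u^2 − 3u + 48)/(u^2 − 8u + 31)

By polynomial division,
  u^3 + 8u^2 + 15u + 528 = (u^3 + 3u^2 − 57u + 341) + (5u^2 + 72u + 187)
  u^3 + 3u^2 − 57u + 341 = ((1/5)u − 57/25)(5u^2 + 72u + 187) + ((1744/25)u + 19184/25)
  5u^2 + 72u + 187 = ((125/1744)u + 425/1744)((1744/25)u + 19184/25) + (0)
Last nonzero remainder: (1744/25)u + 19184/25. Dividing through by 1744/25 gives the monic gcd u + 11.
Cancel u + 11 from numerator and denominator to get the reduced form.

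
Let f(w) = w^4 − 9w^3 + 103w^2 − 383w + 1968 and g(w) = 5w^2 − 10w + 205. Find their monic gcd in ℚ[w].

Apply the Euclidean algorithm:
  w^4 − 9w^3 + 103w^2 − 383w + 1968 = ((1/5)w^2 − (7/5)w + 48/5)(5w^2 − 10w + 205) + (0)
Last nonzero remainder: 5w^2 − 10w + 205. Dividing through by 5 gives the monic gcd w^2 − 2w + 41.

w^2 − 2w + 41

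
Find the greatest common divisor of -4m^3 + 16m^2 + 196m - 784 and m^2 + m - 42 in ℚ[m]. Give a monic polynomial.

By polynomial division,
  -4m^3 + 16m^2 + 196m - 784 = (-4m + 20)(m^2 + m - 42) + (8m + 56)
  m^2 + m - 42 = ((1/8)m - 3/4)(8m + 56) + (0)
Last nonzero remainder: 8m + 56. Dividing through by 8 gives the monic gcd m + 7.

m + 7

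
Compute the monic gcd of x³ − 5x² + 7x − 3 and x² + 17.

1

Apply the Euclidean algorithm:
  x³ − 5x² + 7x − 3 = (x − 5)(x² + 17) + (−10x + 82)
  x² + 17 = (−(1/10)x − 41/50)(−10x + 82) + (2106/25)
  −10x + 82 = (−(125/1053)x + 1025/1053)(2106/25) + (0)
The last nonzero remainder is the constant 2106/25, so the polynomials are coprime and gcd = 1.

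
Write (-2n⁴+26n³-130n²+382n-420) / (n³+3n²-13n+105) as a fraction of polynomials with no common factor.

(-2n²+18n-28)/(n+7)

Repeated division with remainder:
  -2n⁴+26n³-130n²+382n-420 = (-2n+32)(n³+3n²-13n+105) + (-252n²+1008n-3780)
  n³+3n²-13n+105 = (-(1/252)n-1/36)(-252n²+1008n-3780) + (0)
Last nonzero remainder: -252n²+1008n-3780. Dividing through by -252 gives the monic gcd n²-4n+15.
Cancel n²-4n+15 from numerator and denominator to get the reduced form.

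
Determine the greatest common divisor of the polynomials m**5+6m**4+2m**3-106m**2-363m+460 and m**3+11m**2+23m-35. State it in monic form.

m**2+4m-5

Apply the Euclidean algorithm:
  m**5+6m**4+2m**3-106m**2-363m+460 = (m**2-5m+34)(m**3+11m**2+23m-35) + (-330m**2-1320m+1650)
  m**3+11m**2+23m-35 = (-(1/330)m-7/330)(-330m**2-1320m+1650) + (0)
Last nonzero remainder: -330m**2-1320m+1650. Dividing through by -330 gives the monic gcd m**2+4m-5.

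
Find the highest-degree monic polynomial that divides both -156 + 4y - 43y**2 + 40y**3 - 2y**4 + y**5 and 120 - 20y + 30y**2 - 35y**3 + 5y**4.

-4 - y**2 + y**3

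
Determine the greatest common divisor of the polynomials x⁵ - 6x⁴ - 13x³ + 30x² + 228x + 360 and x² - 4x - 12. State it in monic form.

x² - 4x - 12

Apply the Euclidean algorithm:
  x⁵ - 6x⁴ - 13x³ + 30x² + 228x + 360 = (x³ - 2x² - 9x - 30)(x² - 4x - 12) + (0)
The last nonzero remainder x² - 4x - 12 is already monic.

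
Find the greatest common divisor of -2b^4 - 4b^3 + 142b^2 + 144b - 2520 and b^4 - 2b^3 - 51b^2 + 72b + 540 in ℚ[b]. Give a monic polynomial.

b^3 - 5b^2 - 36b + 180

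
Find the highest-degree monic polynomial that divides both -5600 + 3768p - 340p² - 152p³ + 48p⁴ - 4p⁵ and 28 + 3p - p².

-28 - 3p + p²

Euclidean algorithm in ℚ[p]:
  -4p⁵ + 48p⁴ - 152p³ - 340p² + 3768p - 5600 = (4p³ - 36p² + 156p - 200)(-p² + 3p + 28) + (0)
Last nonzero remainder: -p² + 3p + 28. Dividing through by -1 gives the monic gcd p² - 3p - 28.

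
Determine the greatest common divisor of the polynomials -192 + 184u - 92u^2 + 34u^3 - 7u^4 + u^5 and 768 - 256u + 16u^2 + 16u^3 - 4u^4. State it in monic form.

Apply the Euclidean algorithm:
  u^5 - 7u^4 + 34u^3 - 92u^2 + 184u - 192 = (-(1/4)u + 3/4)(-4u^4 + 16u^3 + 16u^2 - 256u + 768) + (26u^3 - 168u^2 + 568u - 768)
  -4u^4 + 16u^3 + 16u^2 - 256u + 768 = (-(2/13)u - 64/169)(26u^3 - 168u^2 + 568u - 768) + ((6720/169)u^2 - (26880/169)u + 80640/169)
  26u^3 - 168u^2 + 568u - 768 = ((2197/3360)u - 169/105)((6720/169)u^2 - (26880/169)u + 80640/169) + (0)
Last nonzero remainder: (6720/169)u^2 - (26880/169)u + 80640/169. Dividing through by 6720/169 gives the monic gcd u^2 - 4u + 12.

12 - 4u + u^2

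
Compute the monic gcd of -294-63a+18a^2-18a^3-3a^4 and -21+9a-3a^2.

Repeated division with remainder:
  -3a^4-18a^3+18a^2-63a-294 = (a^2+9a+14)(-3a^2+9a-21) + (0)
Last nonzero remainder: -3a^2+9a-21. Dividing through by -3 gives the monic gcd a^2-3a+7.

7-3a+a^2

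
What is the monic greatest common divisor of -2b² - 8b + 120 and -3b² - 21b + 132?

By polynomial division,
  -2b² - 8b + 120 = (2/3)(-3b² - 21b + 132) + (6b + 32)
  -3b² - 21b + 132 = (-(1/2)b - 5/6)(6b + 32) + (476/3)
  6b + 32 = ((9/238)b + 24/119)(476/3) + (0)
The last nonzero remainder is the constant 476/3, so the polynomials are coprime and gcd = 1.

1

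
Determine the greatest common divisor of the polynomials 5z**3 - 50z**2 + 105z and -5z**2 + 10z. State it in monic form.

z

Apply the Euclidean algorithm:
  5z**3 - 50z**2 + 105z = (-z + 8)(-5z**2 + 10z) + (25z)
  -5z**2 + 10z = (-(1/5)z + 2/5)(25z) + (0)
Last nonzero remainder: 25z. Dividing through by 25 gives the monic gcd z.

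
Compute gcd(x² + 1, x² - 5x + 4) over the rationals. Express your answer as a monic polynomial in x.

Repeated division with remainder:
  x² + 1 = (x² - 5x + 4) + (5x - 3)
  x² - 5x + 4 = ((1/5)x - 22/25)(5x - 3) + (34/25)
  5x - 3 = ((125/34)x - 75/34)(34/25) + (0)
The last nonzero remainder is the constant 34/25, so the polynomials are coprime and gcd = 1.

1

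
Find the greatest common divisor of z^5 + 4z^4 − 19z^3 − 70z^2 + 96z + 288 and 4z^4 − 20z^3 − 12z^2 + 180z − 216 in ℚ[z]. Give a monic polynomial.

Apply the Euclidean algorithm:
  z^5 + 4z^4 − 19z^3 − 70z^2 + 96z + 288 = ((1/4)z + 9/4)(4z^4 − 20z^3 − 12z^2 + 180z − 216) + (29z^3 − 88z^2 − 255z + 774)
  4z^4 − 20z^3 − 12z^2 + 180z − 216 = ((4/29)z − 228/841)(29z^3 − 88z^2 − 255z + 774) + (−(576/841)z^2 + (3456/841)z − 5184/841)
  29z^3 − 88z^2 − 255z + 774 = (−(24389/576)z − 36163/288)(−(576/841)z^2 + (3456/841)z − 5184/841) + (0)
Last nonzero remainder: −(576/841)z^2 + (3456/841)z − 5184/841. Dividing through by −576/841 gives the monic gcd z^2 − 6z + 9.

z^2 − 6z + 9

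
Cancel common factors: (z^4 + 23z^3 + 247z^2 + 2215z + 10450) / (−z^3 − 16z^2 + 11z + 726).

(−z^3 − 12z^2 − 115z − 950)/(z^2 + 5z − 66)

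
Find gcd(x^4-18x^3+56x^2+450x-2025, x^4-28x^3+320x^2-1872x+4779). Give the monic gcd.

x^2-18x+81

By polynomial division,
  x^4-18x^3+56x^2+450x-2025 = (x^4-28x^3+320x^2-1872x+4779) + (10x^3-264x^2+2322x-6804)
  x^4-28x^3+320x^2-1872x+4779 = ((1/10)x-4/25)(10x^3-264x^2+2322x-6804) + ((1139/25)x^2-(20502/25)x+92259/25)
  10x^3-264x^2+2322x-6804 = ((250/1139)x-2100/1139)((1139/25)x^2-(20502/25)x+92259/25) + (0)
Last nonzero remainder: (1139/25)x^2-(20502/25)x+92259/25. Dividing through by 1139/25 gives the monic gcd x^2-18x+81.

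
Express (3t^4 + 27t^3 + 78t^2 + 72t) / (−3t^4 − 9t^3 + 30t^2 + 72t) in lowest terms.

Repeated division with remainder:
  3t^4 + 27t^3 + 78t^2 + 72t = (−1)(−3t^4 − 9t^3 + 30t^2 + 72t) + (18t^3 + 108t^2 + 144t)
  −3t^4 − 9t^3 + 30t^2 + 72t = (−(1/6)t + 1/2)(18t^3 + 108t^2 + 144t) + (0)
Last nonzero remainder: 18t^3 + 108t^2 + 144t. Dividing through by 18 gives the monic gcd t^3 + 6t^2 + 8t.
Cancel t^3 + 6t^2 + 8t from numerator and denominator to get the reduced form.

(−t − 3)/(t − 3)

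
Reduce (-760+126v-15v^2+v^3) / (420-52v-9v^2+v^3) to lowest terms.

By polynomial division,
  v^3-15v^2+126v-760 = (v^3-9v^2-52v+420) + (-6v^2+178v-1180)
  v^3-9v^2-52v+420 = (-(1/6)v-31/9)(-6v^2+178v-1180) + ((3280/9)v-32800/9)
  -6v^2+178v-1180 = (-(27/1640)v+531/1640)((3280/9)v-32800/9) + (0)
Last nonzero remainder: (3280/9)v-32800/9. Dividing through by 3280/9 gives the monic gcd v-10.
Cancel v-10 from numerator and denominator to get the reduced form.

(76-5v+v^2)/(-42+v+v^2)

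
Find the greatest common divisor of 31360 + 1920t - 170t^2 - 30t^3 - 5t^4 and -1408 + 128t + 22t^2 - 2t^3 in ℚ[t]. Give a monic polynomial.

-64 + t^2

Repeated division with remainder:
  -5t^4 - 30t^3 - 170t^2 + 1920t + 31360 = ((5/2)t + 85/2)(-2t^3 + 22t^2 + 128t - 1408) + (-1425t^2 + 91200)
  -2t^3 + 22t^2 + 128t - 1408 = ((2/1425)t - 22/1425)(-1425t^2 + 91200) + (0)
Last nonzero remainder: -1425t^2 + 91200. Dividing through by -1425 gives the monic gcd t^2 - 64.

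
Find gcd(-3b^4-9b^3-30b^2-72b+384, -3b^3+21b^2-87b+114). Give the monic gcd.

b-2

Euclidean algorithm in ℚ[b]:
  -3b^4-9b^3-30b^2-72b+384 = (b+10)(-3b^3+21b^2-87b+114) + (-153b^2+684b-756)
  -3b^3+21b^2-87b+114 = ((1/51)b-43/867)(-153b^2+684b-756) + (-(11055/289)b+22110/289)
  -153b^2+684b-756 = ((14739/3685)b-36414/3685)(-(11055/289)b+22110/289) + (0)
Last nonzero remainder: -(11055/289)b+22110/289. Dividing through by -11055/289 gives the monic gcd b-2.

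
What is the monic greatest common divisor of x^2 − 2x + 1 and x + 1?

By polynomial division,
  x^2 − 2x + 1 = (x − 3)(x + 1) + (4)
  x + 1 = ((1/4)x + 1/4)(4) + (0)
The last nonzero remainder is the constant 4, so the polynomials are coprime and gcd = 1.

1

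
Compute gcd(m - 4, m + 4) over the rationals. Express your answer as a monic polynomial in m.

Apply the Euclidean algorithm:
  m - 4 = (m + 4) + (-8)
  m + 4 = (-(1/8)m - 1/2)(-8) + (0)
The last nonzero remainder is the constant -8, so the polynomials are coprime and gcd = 1.

1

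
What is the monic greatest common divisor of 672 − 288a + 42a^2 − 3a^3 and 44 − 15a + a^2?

−4 + a

Repeated division with remainder:
  −3a^3 + 42a^2 − 288a + 672 = (−3a − 3)(a^2 − 15a + 44) + (−201a + 804)
  a^2 − 15a + 44 = (−(1/201)a + 11/201)(−201a + 804) + (0)
Last nonzero remainder: −201a + 804. Dividing through by −201 gives the monic gcd a − 4.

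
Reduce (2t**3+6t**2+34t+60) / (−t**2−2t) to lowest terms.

(−2t**2−2t−30)/(t)

Apply the Euclidean algorithm:
  2t**3+6t**2+34t+60 = (−2t−2)(−t**2−2t) + (30t+60)
  −t**2−2t = (−(1/30)t)(30t+60) + (0)
Last nonzero remainder: 30t+60. Dividing through by 30 gives the monic gcd t+2.
Cancel t+2 from numerator and denominator to get the reduced form.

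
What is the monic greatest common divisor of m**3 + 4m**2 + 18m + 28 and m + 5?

Repeated division with remainder:
  m**3 + 4m**2 + 18m + 28 = (m**2 − m + 23)(m + 5) + (−87)
  m + 5 = (−(1/87)m − 5/87)(−87) + (0)
The last nonzero remainder is the constant −87, so the polynomials are coprime and gcd = 1.

1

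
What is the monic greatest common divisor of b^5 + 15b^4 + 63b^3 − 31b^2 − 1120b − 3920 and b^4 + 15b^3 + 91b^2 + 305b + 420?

Euclidean algorithm in ℚ[b]:
  b^5 + 15b^4 + 63b^3 − 31b^2 − 1120b − 3920 = (b)(b^4 + 15b^3 + 91b^2 + 305b + 420) + (−28b^3 − 336b^2 − 1540b − 3920)
  b^4 + 15b^3 + 91b^2 + 305b + 420 = (−(1/28)b − 3/28)(−28b^3 − 336b^2 − 1540b − 3920) + (0)
Last nonzero remainder: −28b^3 − 336b^2 − 1540b − 3920. Dividing through by −28 gives the monic gcd b^3 + 12b^2 + 55b + 140.

b^3 + 12b^2 + 55b + 140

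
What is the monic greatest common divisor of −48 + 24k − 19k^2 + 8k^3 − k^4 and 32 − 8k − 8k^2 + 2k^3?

−4 + k

Repeated division with remainder:
  −k^4 + 8k^3 − 19k^2 + 24k − 48 = (−(1/2)k + 2)(2k^3 − 8k^2 − 8k + 32) + (−7k^2 + 56k − 112)
  2k^3 − 8k^2 − 8k + 32 = (−(2/7)k − 8/7)(−7k^2 + 56k − 112) + (24k − 96)
  −7k^2 + 56k − 112 = (−(7/24)k + 7/6)(24k − 96) + (0)
Last nonzero remainder: 24k − 96. Dividing through by 24 gives the monic gcd k − 4.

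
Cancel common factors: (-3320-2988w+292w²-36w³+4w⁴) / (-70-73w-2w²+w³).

(332+4w²)/(7+w)

Apply the Euclidean algorithm:
  4w⁴-36w³+292w²-2988w-3320 = (4w-28)(w³-2w²-73w-70) + (528w²-4752w-5280)
  w³-2w²-73w-70 = ((1/528)w+7/528)(528w²-4752w-5280) + (0)
Last nonzero remainder: 528w²-4752w-5280. Dividing through by 528 gives the monic gcd w²-9w-10.
Cancel w²-9w-10 from numerator and denominator to get the reduced form.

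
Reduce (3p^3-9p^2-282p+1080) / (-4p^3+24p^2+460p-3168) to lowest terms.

(-3p^2-18p+120)/(4p^2+12p-352)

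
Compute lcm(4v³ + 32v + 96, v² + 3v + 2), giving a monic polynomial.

By polynomial division,
  4v³ + 32v + 96 = (4v - 12)(v² + 3v + 2) + (60v + 120)
  v² + 3v + 2 = ((1/60)v + 1/60)(60v + 120) + (0)
Last nonzero remainder: 60v + 120. Dividing through by 60 gives the monic gcd v + 2.
Then lcm(f, g) = f·g / gcd(f, g); expanding and making the result monic gives the answer.

v⁴ + v³ + 8v² + 32v + 24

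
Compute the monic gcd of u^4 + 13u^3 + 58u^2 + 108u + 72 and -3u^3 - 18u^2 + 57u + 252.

By polynomial division,
  u^4 + 13u^3 + 58u^2 + 108u + 72 = (-(1/3)u - 7/3)(-3u^3 - 18u^2 + 57u + 252) + (35u^2 + 325u + 660)
  -3u^3 - 18u^2 + 57u + 252 = (-(3/35)u + 69/245)(35u^2 + 325u + 660) + ((1080/49)u + 3240/49)
  35u^2 + 325u + 660 = ((343/216)u + 539/54)((1080/49)u + 3240/49) + (0)
Last nonzero remainder: (1080/49)u + 3240/49. Dividing through by 1080/49 gives the monic gcd u + 3.

u + 3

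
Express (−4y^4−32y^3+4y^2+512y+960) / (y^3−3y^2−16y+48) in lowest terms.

(−4y^2−32y−60)/(y−3)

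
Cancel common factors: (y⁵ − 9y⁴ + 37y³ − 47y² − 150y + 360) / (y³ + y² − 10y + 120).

(y³ − 4y² − 3y + 18)/(y + 6)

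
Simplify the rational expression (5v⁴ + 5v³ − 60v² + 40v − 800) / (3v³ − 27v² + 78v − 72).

Repeated division with remainder:
  5v⁴ + 5v³ − 60v² + 40v − 800 = ((5/3)v + 50/3)(3v³ − 27v² + 78v − 72) + (260v² − 1140v + 400)
  3v³ − 27v² + 78v − 72 = ((3/260)v − 9/169)(260v² − 1140v + 400) + ((2142/169)v − 8568/169)
  260v² − 1140v + 400 = ((21970/1071)v − 8450/1071)((2142/169)v − 8568/169) + (0)
Last nonzero remainder: (2142/169)v − 8568/169. Dividing through by 2142/169 gives the monic gcd v − 4.
Cancel v − 4 from numerator and denominator to get the reduced form.

(5v³ + 25v² + 40v + 200)/(3v² − 15v + 18)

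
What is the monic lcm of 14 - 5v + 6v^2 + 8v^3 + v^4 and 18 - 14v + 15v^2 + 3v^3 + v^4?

252 - 34v + 102v^2 + 163v^3 + 56v^4 + 12v^5 + v^6

Repeated division with remainder:
  v^4 + 8v^3 + 6v^2 - 5v + 14 = (v^4 + 3v^3 + 15v^2 - 14v + 18) + (5v^3 - 9v^2 + 9v - 4)
  v^4 + 3v^3 + 15v^2 - 14v + 18 = ((1/5)v + 24/25)(5v^3 - 9v^2 + 9v - 4) + ((546/25)v^2 - (546/25)v + 546/25)
  5v^3 - 9v^2 + 9v - 4 = ((125/546)v - 50/273)((546/25)v^2 - (546/25)v + 546/25) + (0)
Last nonzero remainder: (546/25)v^2 - (546/25)v + 546/25. Dividing through by 546/25 gives the monic gcd v^2 - v + 1.
Then lcm(f, g) = f·g / gcd(f, g); expanding and making the result monic gives the answer.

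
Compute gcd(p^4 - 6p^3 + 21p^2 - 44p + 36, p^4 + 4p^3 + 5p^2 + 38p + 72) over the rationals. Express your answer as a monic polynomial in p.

By polynomial division,
  p^4 - 6p^3 + 21p^2 - 44p + 36 = (p^4 + 4p^3 + 5p^2 + 38p + 72) + (-10p^3 + 16p^2 - 82p - 36)
  p^4 + 4p^3 + 5p^2 + 38p + 72 = (-(1/10)p - 14/25)(-10p^3 + 16p^2 - 82p - 36) + ((144/25)p^2 - (288/25)p + 1296/25)
  -10p^3 + 16p^2 - 82p - 36 = (-(125/72)p - 25/36)((144/25)p^2 - (288/25)p + 1296/25) + (0)
Last nonzero remainder: (144/25)p^2 - (288/25)p + 1296/25. Dividing through by 144/25 gives the monic gcd p^2 - 2p + 9.

p^2 - 2p + 9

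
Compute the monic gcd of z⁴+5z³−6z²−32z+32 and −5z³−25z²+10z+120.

z²+2z−8

By polynomial division,
  z⁴+5z³−6z²−32z+32 = (−(1/5)z)(−5z³−25z²+10z+120) + (−4z²−8z+32)
  −5z³−25z²+10z+120 = ((5/4)z+15/4)(−4z²−8z+32) + (0)
Last nonzero remainder: −4z²−8z+32. Dividing through by −4 gives the monic gcd z²+2z−8.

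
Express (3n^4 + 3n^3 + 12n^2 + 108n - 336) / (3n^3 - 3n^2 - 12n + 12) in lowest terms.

Apply the Euclidean algorithm:
  3n^4 + 3n^3 + 12n^2 + 108n - 336 = (n + 2)(3n^3 - 3n^2 - 12n + 12) + (30n^2 + 120n - 360)
  3n^3 - 3n^2 - 12n + 12 = ((1/10)n - 1/2)(30n^2 + 120n - 360) + (84n - 168)
  30n^2 + 120n - 360 = ((5/14)n + 15/7)(84n - 168) + (0)
Last nonzero remainder: 84n - 168. Dividing through by 84 gives the monic gcd n - 2.
Cancel n - 2 from numerator and denominator to get the reduced form.

(n^3 + 3n^2 + 10n + 56)/(n^2 + n - 2)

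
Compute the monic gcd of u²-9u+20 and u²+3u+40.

1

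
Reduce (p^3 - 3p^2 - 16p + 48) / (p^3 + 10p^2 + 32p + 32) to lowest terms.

(p^2 - 7p + 12)/(p^2 + 6p + 8)

Repeated division with remainder:
  p^3 - 3p^2 - 16p + 48 = (p^3 + 10p^2 + 32p + 32) + (-13p^2 - 48p + 16)
  p^3 + 10p^2 + 32p + 32 = (-(1/13)p - 82/169)(-13p^2 - 48p + 16) + ((1680/169)p + 6720/169)
  -13p^2 - 48p + 16 = (-(2197/1680)p + 169/420)((1680/169)p + 6720/169) + (0)
Last nonzero remainder: (1680/169)p + 6720/169. Dividing through by 1680/169 gives the monic gcd p + 4.
Cancel p + 4 from numerator and denominator to get the reduced form.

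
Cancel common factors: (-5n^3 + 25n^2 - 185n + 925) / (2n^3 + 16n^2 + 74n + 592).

Repeated division with remainder:
  -5n^3 + 25n^2 - 185n + 925 = (-5/2)(2n^3 + 16n^2 + 74n + 592) + (65n^2 + 2405)
  2n^3 + 16n^2 + 74n + 592 = ((2/65)n + 16/65)(65n^2 + 2405) + (0)
Last nonzero remainder: 65n^2 + 2405. Dividing through by 65 gives the monic gcd n^2 + 37.
Cancel n^2 + 37 from numerator and denominator to get the reduced form.

(-5n + 25)/(2n + 16)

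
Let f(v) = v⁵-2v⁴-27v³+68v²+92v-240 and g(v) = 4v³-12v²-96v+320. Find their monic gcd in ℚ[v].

v²+v-20

By polynomial division,
  v⁵-2v⁴-27v³+68v²+92v-240 = ((1/4)v²+(1/4)v)(4v³-12v²-96v+320) + (12v²+12v-240)
  4v³-12v²-96v+320 = ((1/3)v-4/3)(12v²+12v-240) + (0)
Last nonzero remainder: 12v²+12v-240. Dividing through by 12 gives the monic gcd v²+v-20.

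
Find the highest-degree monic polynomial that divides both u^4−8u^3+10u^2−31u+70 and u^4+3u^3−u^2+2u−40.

Apply the Euclidean algorithm:
  u^4−8u^3+10u^2−31u+70 = (u^4+3u^3−u^2+2u−40) + (−11u^3+11u^2−33u+110)
  u^4+3u^3−u^2+2u−40 = (−(1/11)u−4/11)(−11u^3+11u^2−33u+110) + (0)
Last nonzero remainder: −11u^3+11u^2−33u+110. Dividing through by −11 gives the monic gcd u^3−u^2+3u−10.

u^3−u^2+3u−10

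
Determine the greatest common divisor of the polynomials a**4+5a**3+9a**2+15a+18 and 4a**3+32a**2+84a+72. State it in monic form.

a**2+5a+6

Euclidean algorithm in ℚ[a]:
  a**4+5a**3+9a**2+15a+18 = ((1/4)a-3/4)(4a**3+32a**2+84a+72) + (12a**2+60a+72)
  4a**3+32a**2+84a+72 = ((1/3)a+1)(12a**2+60a+72) + (0)
Last nonzero remainder: 12a**2+60a+72. Dividing through by 12 gives the monic gcd a**2+5a+6.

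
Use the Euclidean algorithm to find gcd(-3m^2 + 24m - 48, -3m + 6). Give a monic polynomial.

By polynomial division,
  -3m^2 + 24m - 48 = (m - 6)(-3m + 6) + (-12)
  -3m + 6 = ((1/4)m - 1/2)(-12) + (0)
The last nonzero remainder is the constant -12, so the polynomials are coprime and gcd = 1.

1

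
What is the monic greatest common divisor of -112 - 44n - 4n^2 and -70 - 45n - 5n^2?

7 + n

Repeated division with remainder:
  -4n^2 - 44n - 112 = (4/5)(-5n^2 - 45n - 70) + (-8n - 56)
  -5n^2 - 45n - 70 = ((5/8)n + 5/4)(-8n - 56) + (0)
Last nonzero remainder: -8n - 56. Dividing through by -8 gives the monic gcd n + 7.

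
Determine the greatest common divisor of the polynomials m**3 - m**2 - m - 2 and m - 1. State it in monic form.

Euclidean algorithm in ℚ[m]:
  m**3 - m**2 - m - 2 = (m**2 - 1)(m - 1) + (-3)
  m - 1 = (-(1/3)m + 1/3)(-3) + (0)
The last nonzero remainder is the constant -3, so the polynomials are coprime and gcd = 1.

1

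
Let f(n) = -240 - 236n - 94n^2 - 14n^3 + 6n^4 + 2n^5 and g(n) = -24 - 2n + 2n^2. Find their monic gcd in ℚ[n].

-12 - n + n^2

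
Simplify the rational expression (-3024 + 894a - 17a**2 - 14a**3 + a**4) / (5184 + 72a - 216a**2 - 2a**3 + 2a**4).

(-7 + a)/(12 + 2a)

Apply the Euclidean algorithm:
  a**4 - 14a**3 - 17a**2 + 894a - 3024 = (1/2)(2a**4 - 2a**3 - 216a**2 + 72a + 5184) + (-13a**3 + 91a**2 + 858a - 5616)
  2a**4 - 2a**3 - 216a**2 + 72a + 5184 = (-(2/13)a - 12/13)(-13a**3 + 91a**2 + 858a - 5616) + (0)
Last nonzero remainder: -13a**3 + 91a**2 + 858a - 5616. Dividing through by -13 gives the monic gcd a**3 - 7a**2 - 66a + 432.
Cancel a**3 - 7a**2 - 66a + 432 from numerator and denominator to get the reduced form.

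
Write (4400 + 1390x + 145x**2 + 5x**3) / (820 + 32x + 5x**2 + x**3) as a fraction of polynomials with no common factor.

(440 + 95x + 5x**2)/(82 - 5x + x**2)

By polynomial division,
  5x**3 + 145x**2 + 1390x + 4400 = (5)(x**3 + 5x**2 + 32x + 820) + (120x**2 + 1230x + 300)
  x**3 + 5x**2 + 32x + 820 = ((1/120)x - 7/160)(120x**2 + 1230x + 300) + ((1333/16)x + 6665/8)
  120x**2 + 1230x + 300 = ((1920/1333)x + 480/1333)((1333/16)x + 6665/8) + (0)
Last nonzero remainder: (1333/16)x + 6665/8. Dividing through by 1333/16 gives the monic gcd x + 10.
Cancel x + 10 from numerator and denominator to get the reduced form.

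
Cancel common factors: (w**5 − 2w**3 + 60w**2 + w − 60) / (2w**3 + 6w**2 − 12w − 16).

(w**3 − 5w**2 + 19w − 15)/(2w − 4)

By polynomial division,
  w**5 − 2w**3 + 60w**2 + w − 60 = ((1/2)w**2 − (3/2)w + 13/2)(2w**3 + 6w**2 − 12w − 16) + (11w**2 + 55w + 44)
  2w**3 + 6w**2 − 12w − 16 = ((2/11)w − 4/11)(11w**2 + 55w + 44) + (0)
Last nonzero remainder: 11w**2 + 55w + 44. Dividing through by 11 gives the monic gcd w**2 + 5w + 4.
Cancel w**2 + 5w + 4 from numerator and denominator to get the reduced form.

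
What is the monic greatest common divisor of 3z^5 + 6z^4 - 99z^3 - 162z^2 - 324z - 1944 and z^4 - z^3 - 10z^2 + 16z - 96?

Apply the Euclidean algorithm:
  3z^5 + 6z^4 - 99z^3 - 162z^2 - 324z - 1944 = (3z + 9)(z^4 - z^3 - 10z^2 + 16z - 96) + (-60z^3 - 120z^2 - 180z - 1080)
  z^4 - z^3 - 10z^2 + 16z - 96 = (-(1/60)z + 1/20)(-60z^3 - 120z^2 - 180z - 1080) + (-7z^2 + 7z - 42)
  -60z^3 - 120z^2 - 180z - 1080 = ((60/7)z + 180/7)(-7z^2 + 7z - 42) + (0)
Last nonzero remainder: -7z^2 + 7z - 42. Dividing through by -7 gives the monic gcd z^2 - z + 6.

z^2 - z + 6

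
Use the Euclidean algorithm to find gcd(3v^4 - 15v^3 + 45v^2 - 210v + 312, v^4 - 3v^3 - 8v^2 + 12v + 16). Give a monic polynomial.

Apply the Euclidean algorithm:
  3v^4 - 15v^3 + 45v^2 - 210v + 312 = (3)(v^4 - 3v^3 - 8v^2 + 12v + 16) + (-6v^3 + 69v^2 - 246v + 264)
  v^4 - 3v^3 - 8v^2 + 12v + 16 = (-(1/6)v - 17/12)(-6v^3 + 69v^2 - 246v + 264) + ((195/4)v^2 - (585/2)v + 390)
  -6v^3 + 69v^2 - 246v + 264 = (-(8/65)v + 44/65)((195/4)v^2 - (585/2)v + 390) + (0)
Last nonzero remainder: (195/4)v^2 - (585/2)v + 390. Dividing through by 195/4 gives the monic gcd v^2 - 6v + 8.

v^2 - 6v + 8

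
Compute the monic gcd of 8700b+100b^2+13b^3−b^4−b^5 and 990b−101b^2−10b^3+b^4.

10b+b^2

By polynomial division,
  −b^5−b^4+13b^3+100b^2+8700b = (−b−11)(b^4−10b^3−101b^2+990b) + (−198b^3−21b^2+19590b)
  b^4−10b^3−101b^2+990b = (−(1/198)b+667/13068)(−198b^3−21b^2+19590b) + (−(4307/4356)b^2−(21535/2178)b)
  −198b^3−21b^2+19590b = ((862488/4307)b−8533404/4307)(−(4307/4356)b^2−(21535/2178)b) + (0)
Last nonzero remainder: −(4307/4356)b^2−(21535/2178)b. Dividing through by −4307/4356 gives the monic gcd b^2+10b.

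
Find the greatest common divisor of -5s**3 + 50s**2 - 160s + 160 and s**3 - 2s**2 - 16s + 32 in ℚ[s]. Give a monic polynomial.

s**2 - 6s + 8

By polynomial division,
  -5s**3 + 50s**2 - 160s + 160 = (-5)(s**3 - 2s**2 - 16s + 32) + (40s**2 - 240s + 320)
  s**3 - 2s**2 - 16s + 32 = ((1/40)s + 1/10)(40s**2 - 240s + 320) + (0)
Last nonzero remainder: 40s**2 - 240s + 320. Dividing through by 40 gives the monic gcd s**2 - 6s + 8.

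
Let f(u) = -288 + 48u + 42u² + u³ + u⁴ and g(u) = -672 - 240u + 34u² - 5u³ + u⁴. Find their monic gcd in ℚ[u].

48 + u²

Apply the Euclidean algorithm:
  u⁴ + u³ + 42u² + 48u - 288 = (u⁴ - 5u³ + 34u² - 240u - 672) + (6u³ + 8u² + 288u + 384)
  u⁴ - 5u³ + 34u² - 240u - 672 = ((1/6)u - 19/18)(6u³ + 8u² + 288u + 384) + (-(50/9)u² - 800/3)
  6u³ + 8u² + 288u + 384 = (-(27/25)u - 36/25)(-(50/9)u² - 800/3) + (0)
Last nonzero remainder: -(50/9)u² - 800/3. Dividing through by -50/9 gives the monic gcd u² + 48.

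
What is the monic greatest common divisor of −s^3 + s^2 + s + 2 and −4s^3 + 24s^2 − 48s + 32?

Apply the Euclidean algorithm:
  −s^3 + s^2 + s + 2 = (1/4)(−4s^3 + 24s^2 − 48s + 32) + (−5s^2 + 13s − 6)
  −4s^3 + 24s^2 − 48s + 32 = ((4/5)s − 68/25)(−5s^2 + 13s − 6) + (−(196/25)s + 392/25)
  −5s^2 + 13s − 6 = ((125/196)s − 75/196)(−(196/25)s + 392/25) + (0)
Last nonzero remainder: −(196/25)s + 392/25. Dividing through by −196/25 gives the monic gcd s − 2.

s − 2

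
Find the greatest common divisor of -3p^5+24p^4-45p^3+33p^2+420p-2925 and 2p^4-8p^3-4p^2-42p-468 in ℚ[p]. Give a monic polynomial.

Euclidean algorithm in ℚ[p]:
  -3p^5+24p^4-45p^3+33p^2+420p-2925 = (-(3/2)p+6)(2p^4-8p^3-4p^2-42p-468) + (-3p^3-6p^2-30p-117)
  2p^4-8p^3-4p^2-42p-468 = (-(2/3)p+4)(-3p^3-6p^2-30p-117) + (0)
Last nonzero remainder: -3p^3-6p^2-30p-117. Dividing through by -3 gives the monic gcd p^3+2p^2+10p+39.

p^3+2p^2+10p+39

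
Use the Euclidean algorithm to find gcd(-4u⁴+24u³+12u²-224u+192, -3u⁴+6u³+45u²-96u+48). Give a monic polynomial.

Repeated division with remainder:
  -4u⁴+24u³+12u²-224u+192 = (4/3)(-3u⁴+6u³+45u²-96u+48) + (16u³-48u²-96u+128)
  -3u⁴+6u³+45u²-96u+48 = (-(3/16)u-3/16)(16u³-48u²-96u+128) + (18u²-90u+72)
  16u³-48u²-96u+128 = ((8/9)u+16/9)(18u²-90u+72) + (0)
Last nonzero remainder: 18u²-90u+72. Dividing through by 18 gives the monic gcd u²-5u+4.

u²-5u+4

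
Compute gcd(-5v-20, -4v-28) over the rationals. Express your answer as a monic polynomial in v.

1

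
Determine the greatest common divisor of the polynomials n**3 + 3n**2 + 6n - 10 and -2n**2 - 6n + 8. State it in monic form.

Euclidean algorithm in ℚ[n]:
  n**3 + 3n**2 + 6n - 10 = (-(1/2)n)(-2n**2 - 6n + 8) + (10n - 10)
  -2n**2 - 6n + 8 = (-(1/5)n - 4/5)(10n - 10) + (0)
Last nonzero remainder: 10n - 10. Dividing through by 10 gives the monic gcd n - 1.

n - 1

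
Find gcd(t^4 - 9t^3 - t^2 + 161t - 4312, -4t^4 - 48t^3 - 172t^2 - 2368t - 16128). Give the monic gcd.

t^2 - 5t + 56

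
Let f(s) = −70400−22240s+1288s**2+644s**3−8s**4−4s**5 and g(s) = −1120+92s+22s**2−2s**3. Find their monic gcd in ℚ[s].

80−18s+s**2

Apply the Euclidean algorithm:
  −4s**5−8s**4+644s**3+1288s**2−22240s−70400 = (2s**2+26s+56)(−2s**3+22s**2+92s−1120) + (−96s**2+1728s−7680)
  −2s**3+22s**2+92s−1120 = ((1/48)s+7/48)(−96s**2+1728s−7680) + (0)
Last nonzero remainder: −96s**2+1728s−7680. Dividing through by −96 gives the monic gcd s**2−18s+80.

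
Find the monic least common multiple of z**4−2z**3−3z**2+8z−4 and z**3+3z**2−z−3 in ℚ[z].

z**6+2z**5−8z**4−10z**3+19z**2+8z−12

Repeated division with remainder:
  z**4−2z**3−3z**2+8z−4 = (z−5)(z**3+3z**2−z−3) + (13z**2+6z−19)
  z**3+3z**2−z−3 = ((1/13)z+33/169)(13z**2+6z−19) + (−(120/169)z+120/169)
  13z**2+6z−19 = (−(2197/120)z−3211/120)(−(120/169)z+120/169) + (0)
Last nonzero remainder: −(120/169)z+120/169. Dividing through by −120/169 gives the monic gcd z−1.
Then lcm(f, g) = f·g / gcd(f, g); expanding and making the result monic gives the answer.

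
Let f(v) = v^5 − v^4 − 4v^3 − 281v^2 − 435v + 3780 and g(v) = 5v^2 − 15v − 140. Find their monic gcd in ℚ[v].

v^2 − 3v − 28

By polynomial division,
  v^5 − v^4 − 4v^3 − 281v^2 − 435v + 3780 = ((1/5)v^3 + (2/5)v^2 + 6v − 27)(5v^2 − 15v − 140) + (0)
Last nonzero remainder: 5v^2 − 15v − 140. Dividing through by 5 gives the monic gcd v^2 − 3v − 28.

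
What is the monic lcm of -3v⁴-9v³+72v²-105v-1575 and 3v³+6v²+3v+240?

v⁶-17v⁴+155v³+36v²-1015v+8400

By polynomial division,
  -3v⁴-9v³+72v²-105v-1575 = (-v-1)(3v³+6v²+3v+240) + (81v²+138v-1335)
  3v³+6v²+3v+240 = ((1/27)v+8/729)(81v²+138v-1335) + ((12376/243)v+61880/243)
  81v²+138v-1335 = ((19683/12376)v-64881/12376)((12376/243)v+61880/243) + (0)
Last nonzero remainder: (12376/243)v+61880/243. Dividing through by 12376/243 gives the monic gcd v+5.
Then lcm(f, g) = f·g / gcd(f, g); expanding and making the result monic gives the answer.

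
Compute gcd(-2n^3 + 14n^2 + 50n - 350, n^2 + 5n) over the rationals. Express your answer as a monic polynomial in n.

n + 5

Euclidean algorithm in ℚ[n]:
  -2n^3 + 14n^2 + 50n - 350 = (-2n + 24)(n^2 + 5n) + (-70n - 350)
  n^2 + 5n = (-(1/70)n)(-70n - 350) + (0)
Last nonzero remainder: -70n - 350. Dividing through by -70 gives the monic gcd n + 5.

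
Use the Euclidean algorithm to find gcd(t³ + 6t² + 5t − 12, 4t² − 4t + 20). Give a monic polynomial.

By polynomial division,
  t³ + 6t² + 5t − 12 = ((1/4)t + 7/4)(4t² − 4t + 20) + (7t − 47)
  4t² − 4t + 20 = ((4/7)t + 160/49)(7t − 47) + (8500/49)
  7t − 47 = ((343/8500)t − 2303/8500)(8500/49) + (0)
The last nonzero remainder is the constant 8500/49, so the polynomials are coprime and gcd = 1.

1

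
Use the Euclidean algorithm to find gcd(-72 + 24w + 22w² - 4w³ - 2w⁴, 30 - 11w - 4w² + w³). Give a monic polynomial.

-6 + w + w²

Euclidean algorithm in ℚ[w]:
  -2w⁴ - 4w³ + 22w² + 24w - 72 = (-2w - 12)(w³ - 4w² - 11w + 30) + (-48w² - 48w + 288)
  w³ - 4w² - 11w + 30 = (-(1/48)w + 5/48)(-48w² - 48w + 288) + (0)
Last nonzero remainder: -48w² - 48w + 288. Dividing through by -48 gives the monic gcd w² + w - 6.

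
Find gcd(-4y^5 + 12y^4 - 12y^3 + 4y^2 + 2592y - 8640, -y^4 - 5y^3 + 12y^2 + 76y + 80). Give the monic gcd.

y^2 + y - 20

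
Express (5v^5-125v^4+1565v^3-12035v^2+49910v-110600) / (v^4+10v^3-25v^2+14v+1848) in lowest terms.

Repeated division with remainder:
  5v^5-125v^4+1565v^3-12035v^2+49910v-110600 = (5v-175)(v^4+10v^3-25v^2+14v+1848) + (3440v^3-16480v^2+43120v+212800)
  v^4+10v^3-25v^2+14v+1848 = ((1/3440)v+159/36980)(3440v^3-16480v^2+43120v+212800) + ((61614/1849)v^2-(431298/1849)v+1725192/1849)
  3440v^3-16480v^2+43120v+212800 = ((3180280/30807)v+7026200/30807)((61614/1849)v^2-(431298/1849)v+1725192/1849) + (0)
Last nonzero remainder: (61614/1849)v^2-(431298/1849)v+1725192/1849. Dividing through by 61614/1849 gives the monic gcd v^2-7v+28.
Cancel v^2-7v+28 from numerator and denominator to get the reduced form.

(5v^3-90v^2+795v-3950)/(v^2+17v+66)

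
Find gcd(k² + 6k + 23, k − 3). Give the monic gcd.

By polynomial division,
  k² + 6k + 23 = (k + 9)(k − 3) + (50)
  k − 3 = ((1/50)k − 3/50)(50) + (0)
The last nonzero remainder is the constant 50, so the polynomials are coprime and gcd = 1.

1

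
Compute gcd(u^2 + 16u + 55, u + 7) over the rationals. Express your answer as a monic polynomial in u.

1

By polynomial division,
  u^2 + 16u + 55 = (u + 9)(u + 7) + (-8)
  u + 7 = (-(1/8)u - 7/8)(-8) + (0)
The last nonzero remainder is the constant -8, so the polynomials are coprime and gcd = 1.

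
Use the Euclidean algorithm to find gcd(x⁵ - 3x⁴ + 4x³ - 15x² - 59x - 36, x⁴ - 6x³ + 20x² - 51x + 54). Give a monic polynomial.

By polynomial division,
  x⁵ - 3x⁴ + 4x³ - 15x² - 59x - 36 = (x + 3)(x⁴ - 6x³ + 20x² - 51x + 54) + (2x³ - 24x² + 40x - 198)
  x⁴ - 6x³ + 20x² - 51x + 54 = ((1/2)x + 3)(2x³ - 24x² + 40x - 198) + (72x² - 72x + 648)
  2x³ - 24x² + 40x - 198 = ((1/36)x - 11/36)(72x² - 72x + 648) + (0)
Last nonzero remainder: 72x² - 72x + 648. Dividing through by 72 gives the monic gcd x² - x + 9.

x² - x + 9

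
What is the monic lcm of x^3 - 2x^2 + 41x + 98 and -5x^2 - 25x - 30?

x^4 + x^3 + 35x^2 + 221x + 294

Repeated division with remainder:
  x^3 - 2x^2 + 41x + 98 = (-(1/5)x + 7/5)(-5x^2 - 25x - 30) + (70x + 140)
  -5x^2 - 25x - 30 = (-(1/14)x - 3/14)(70x + 140) + (0)
Last nonzero remainder: 70x + 140. Dividing through by 70 gives the monic gcd x + 2.
Then lcm(f, g) = f·g / gcd(f, g); expanding and making the result monic gives the answer.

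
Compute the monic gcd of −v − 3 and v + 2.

By polynomial division,
  −v − 3 = (−1)(v + 2) + (−1)
  v + 2 = (−v − 2)(−1) + (0)
The last nonzero remainder is the constant −1, so the polynomials are coprime and gcd = 1.

1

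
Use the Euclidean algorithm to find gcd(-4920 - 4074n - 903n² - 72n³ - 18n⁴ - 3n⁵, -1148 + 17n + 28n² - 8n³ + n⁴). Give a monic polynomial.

Repeated division with remainder:
  -3n⁵ - 18n⁴ - 72n³ - 903n² - 4074n - 4920 = (-3n - 42)(n⁴ - 8n³ + 28n² + 17n - 1148) + (-324n³ + 324n² - 6804n - 53136)
  n⁴ - 8n³ + 28n² + 17n - 1148 = (-(1/324)n + 7/324)(-324n³ + 324n² - 6804n - 53136) + (0)
Last nonzero remainder: -324n³ + 324n² - 6804n - 53136. Dividing through by -324 gives the monic gcd n³ - n² + 21n + 164.

164 + 21n - n² + n³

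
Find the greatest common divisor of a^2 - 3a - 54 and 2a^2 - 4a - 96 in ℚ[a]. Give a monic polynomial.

Repeated division with remainder:
  a^2 - 3a - 54 = (1/2)(2a^2 - 4a - 96) + (-a - 6)
  2a^2 - 4a - 96 = (-2a + 16)(-a - 6) + (0)
Last nonzero remainder: -a - 6. Dividing through by -1 gives the monic gcd a + 6.

a + 6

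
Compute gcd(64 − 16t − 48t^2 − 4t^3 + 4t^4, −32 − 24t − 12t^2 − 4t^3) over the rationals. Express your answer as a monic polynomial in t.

Apply the Euclidean algorithm:
  4t^4 − 4t^3 − 48t^2 − 16t + 64 = (−t + 4)(−4t^3 − 12t^2 − 24t − 32) + (−24t^2 + 48t + 192)
  −4t^3 − 12t^2 − 24t − 32 = ((1/6)t + 5/6)(−24t^2 + 48t + 192) + (−96t − 192)
  −24t^2 + 48t + 192 = ((1/4)t − 1)(−96t − 192) + (0)
Last nonzero remainder: −96t − 192. Dividing through by −96 gives the monic gcd t + 2.

2 + t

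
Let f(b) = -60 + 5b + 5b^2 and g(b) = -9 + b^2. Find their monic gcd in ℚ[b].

-3 + b

By polynomial division,
  5b^2 + 5b - 60 = (5)(b^2 - 9) + (5b - 15)
  b^2 - 9 = ((1/5)b + 3/5)(5b - 15) + (0)
Last nonzero remainder: 5b - 15. Dividing through by 5 gives the monic gcd b - 3.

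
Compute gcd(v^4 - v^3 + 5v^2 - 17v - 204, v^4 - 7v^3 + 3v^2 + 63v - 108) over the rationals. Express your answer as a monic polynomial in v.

v^2 - v - 12

Apply the Euclidean algorithm:
  v^4 - v^3 + 5v^2 - 17v - 204 = (v^4 - 7v^3 + 3v^2 + 63v - 108) + (6v^3 + 2v^2 - 80v - 96)
  v^4 - 7v^3 + 3v^2 + 63v - 108 = ((1/6)v - 11/9)(6v^3 + 2v^2 - 80v - 96) + ((169/9)v^2 - (169/9)v - 676/3)
  6v^3 + 2v^2 - 80v - 96 = ((54/169)v + 72/169)((169/9)v^2 - (169/9)v - 676/3) + (0)
Last nonzero remainder: (169/9)v^2 - (169/9)v - 676/3. Dividing through by 169/9 gives the monic gcd v^2 - v - 12.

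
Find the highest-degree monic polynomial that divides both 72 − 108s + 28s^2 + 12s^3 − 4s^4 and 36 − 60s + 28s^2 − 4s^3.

3 − 4s + s^2

Euclidean algorithm in ℚ[s]:
  −4s^4 + 12s^3 + 28s^2 − 108s + 72 = (s + 4)(−4s^3 + 28s^2 − 60s + 36) + (−24s^2 + 96s − 72)
  −4s^3 + 28s^2 − 60s + 36 = ((1/6)s − 1/2)(−24s^2 + 96s − 72) + (0)
Last nonzero remainder: −24s^2 + 96s − 72. Dividing through by −24 gives the monic gcd s^2 − 4s + 3.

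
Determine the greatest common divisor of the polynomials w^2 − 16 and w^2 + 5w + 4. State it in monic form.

By polynomial division,
  w^2 − 16 = (w^2 + 5w + 4) + (−5w − 20)
  w^2 + 5w + 4 = (−(1/5)w − 1/5)(−5w − 20) + (0)
Last nonzero remainder: −5w − 20. Dividing through by −5 gives the monic gcd w + 4.

w + 4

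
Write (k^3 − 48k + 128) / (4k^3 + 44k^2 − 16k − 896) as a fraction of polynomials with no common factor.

Euclidean algorithm in ℚ[k]:
  k^3 − 48k + 128 = (1/4)(4k^3 + 44k^2 − 16k − 896) + (−11k^2 − 44k + 352)
  4k^3 + 44k^2 − 16k − 896 = (−(4/11)k − 28/11)(−11k^2 − 44k + 352) + (0)
Last nonzero remainder: −11k^2 − 44k + 352. Dividing through by −11 gives the monic gcd k^2 + 4k − 32.
Cancel k^2 + 4k − 32 from numerator and denominator to get the reduced form.

(k − 4)/(4k + 28)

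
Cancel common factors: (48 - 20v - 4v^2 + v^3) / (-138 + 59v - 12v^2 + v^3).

(-8 + 2v + v^2)/(23 - 6v + v^2)

Apply the Euclidean algorithm:
  v^3 - 4v^2 - 20v + 48 = (v^3 - 12v^2 + 59v - 138) + (8v^2 - 79v + 186)
  v^3 - 12v^2 + 59v - 138 = ((1/8)v - 17/64)(8v^2 - 79v + 186) + ((945/64)v - 2835/32)
  8v^2 - 79v + 186 = ((512/945)v - 1984/945)((945/64)v - 2835/32) + (0)
Last nonzero remainder: (945/64)v - 2835/32. Dividing through by 945/64 gives the monic gcd v - 6.
Cancel v - 6 from numerator and denominator to get the reduced form.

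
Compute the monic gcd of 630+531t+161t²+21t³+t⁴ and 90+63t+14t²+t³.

90+63t+14t²+t³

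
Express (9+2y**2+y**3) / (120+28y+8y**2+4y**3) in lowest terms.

(3-y+y**2)/(40-4y+4y**2)

Apply the Euclidean algorithm:
  y**3+2y**2+9 = (1/4)(4y**3+8y**2+28y+120) + (-7y-21)
  4y**3+8y**2+28y+120 = (-(4/7)y**2+(4/7)y-40/7)(-7y-21) + (0)
Last nonzero remainder: -7y-21. Dividing through by -7 gives the monic gcd y+3.
Cancel y+3 from numerator and denominator to get the reduced form.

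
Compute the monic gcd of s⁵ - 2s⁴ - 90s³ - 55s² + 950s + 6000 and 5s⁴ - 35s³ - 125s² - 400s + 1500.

s³ - 5s² - 35s - 150

Euclidean algorithm in ℚ[s]:
  s⁵ - 2s⁴ - 90s³ - 55s² + 950s + 6000 = ((1/5)s + 1)(5s⁴ - 35s³ - 125s² - 400s + 1500) + (-30s³ + 150s² + 1050s + 4500)
  5s⁴ - 35s³ - 125s² - 400s + 1500 = (-(1/6)s + 1/3)(-30s³ + 150s² + 1050s + 4500) + (0)
Last nonzero remainder: -30s³ + 150s² + 1050s + 4500. Dividing through by -30 gives the monic gcd s³ - 5s² - 35s - 150.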